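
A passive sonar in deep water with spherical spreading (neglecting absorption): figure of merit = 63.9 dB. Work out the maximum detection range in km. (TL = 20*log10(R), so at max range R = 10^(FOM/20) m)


At max range FOM = TL, so 20*log10(R) = 63.9
R = 10^(63.9/20) = 1566.75 m = 1.57 km

1.57 km


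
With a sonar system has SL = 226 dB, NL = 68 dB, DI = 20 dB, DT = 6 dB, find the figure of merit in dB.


FOM = SL - NL + DI - DT = 226 - 68 + 20 - 6 = 172

172 dB


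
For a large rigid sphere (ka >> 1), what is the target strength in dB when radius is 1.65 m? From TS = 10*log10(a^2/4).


-1.67 dB


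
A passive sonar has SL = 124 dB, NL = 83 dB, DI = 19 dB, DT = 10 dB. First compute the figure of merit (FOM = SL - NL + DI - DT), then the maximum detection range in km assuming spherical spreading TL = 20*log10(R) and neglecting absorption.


Step 1: FOM = SL - NL + DI - DT = 124 - 83 + 19 - 10 = 50 dB
Step 2: at max range FOM = TL = 20*log10(R), so R = 10^(50/20) = 316.23 m = 0.32 km

0.32 km


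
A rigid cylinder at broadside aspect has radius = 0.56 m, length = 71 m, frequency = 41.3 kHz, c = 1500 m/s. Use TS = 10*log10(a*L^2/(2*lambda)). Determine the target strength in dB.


lambda = 1500/41300 = 0.03632 m
TS = 10*log10(0.56*71^2/(2*0.03632)) = 45.9

45.9 dB


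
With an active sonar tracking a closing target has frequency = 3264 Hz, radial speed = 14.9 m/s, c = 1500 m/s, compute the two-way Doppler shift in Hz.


fd = 2*f*v/c = 2 * 3264 * 14.9 / 1500 = 64.84

64.84 Hz


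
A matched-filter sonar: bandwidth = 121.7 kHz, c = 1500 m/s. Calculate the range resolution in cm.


0.62 cm


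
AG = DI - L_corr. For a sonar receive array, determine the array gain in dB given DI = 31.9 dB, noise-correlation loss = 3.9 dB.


AG = DI - L_corr = 31.9 - 3.9 = 28.0

28.0 dB


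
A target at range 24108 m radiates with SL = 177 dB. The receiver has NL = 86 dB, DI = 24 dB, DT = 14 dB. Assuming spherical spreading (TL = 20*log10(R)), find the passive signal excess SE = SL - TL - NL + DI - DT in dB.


Step 1: TL = 20*log10(24108) = 87.64 dB
Step 2: SE = 177 - 87.64 - 86 + 24 - 14 = 13.36

13.36 dB


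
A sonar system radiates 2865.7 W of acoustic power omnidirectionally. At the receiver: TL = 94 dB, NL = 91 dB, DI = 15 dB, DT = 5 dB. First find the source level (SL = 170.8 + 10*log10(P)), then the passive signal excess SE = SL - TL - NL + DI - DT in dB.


Step 1: SL = 170.8 + 10*log10(2865.7) = 205.37 dB
Step 2: SE = SL - TL - NL + DI - DT = 205.37 - 94 - 91 + 15 - 5 = 30.37

30.37 dB


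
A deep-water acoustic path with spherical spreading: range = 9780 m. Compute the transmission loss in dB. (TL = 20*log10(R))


79.81 dB


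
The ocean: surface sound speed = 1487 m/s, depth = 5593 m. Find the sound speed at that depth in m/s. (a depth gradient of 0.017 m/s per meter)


c = 1487 + 0.017 * 5593 = 1582.081

1582.081 m/s


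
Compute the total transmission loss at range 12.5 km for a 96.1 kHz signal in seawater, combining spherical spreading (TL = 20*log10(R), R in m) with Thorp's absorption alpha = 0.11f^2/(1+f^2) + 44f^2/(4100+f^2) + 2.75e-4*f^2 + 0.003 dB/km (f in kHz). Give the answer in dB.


Step 1 (Thorp): alpha = 0.11*9235.21/(1+9235.21) + 44*9235.21/(4100+9235.21) + 2.75e-4*9235.21 + 0.003 = 33.1246 dB/km
Step 2: TL_spread = 20*log10(12500) = 81.94 dB
Step 3: TL_abs = alpha*R = 33.1246 * 12.5 = 414.06 dB
Step 4: TL_total = 81.94 + 414.06 = 496.0

496.0 dB


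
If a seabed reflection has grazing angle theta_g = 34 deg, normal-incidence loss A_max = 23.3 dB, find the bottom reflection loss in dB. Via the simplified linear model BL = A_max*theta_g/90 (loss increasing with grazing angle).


BL = A_max * theta_g / 90 = 23.3 * 34 / 90 = 8.8

8.8 dB


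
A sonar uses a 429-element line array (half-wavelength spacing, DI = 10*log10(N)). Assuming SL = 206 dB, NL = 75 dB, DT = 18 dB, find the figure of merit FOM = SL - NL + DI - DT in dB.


Step 1: DI = 10*log10(429) = 26.32 dB
Step 2: FOM = SL - NL + DI - DT = 206 - 75 + 26.32 - 18 = 139.32

139.32 dB


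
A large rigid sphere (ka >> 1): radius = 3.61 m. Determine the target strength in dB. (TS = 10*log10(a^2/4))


TS = 10*log10(3.61^2 / 4) = 10*log10(3.258025) = 5.13

5.13 dB


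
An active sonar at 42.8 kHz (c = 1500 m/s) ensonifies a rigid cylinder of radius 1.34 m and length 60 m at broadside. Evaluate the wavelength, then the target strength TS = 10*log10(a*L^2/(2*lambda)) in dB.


Step 1: lambda = c/f = 1500/42800 = 0.03505 m
Step 2: TS = 10*log10(a*L^2/(2*lambda)) = 10*log10(1.34*60^2/(2*0.03505)) = 48.38

48.38 dB


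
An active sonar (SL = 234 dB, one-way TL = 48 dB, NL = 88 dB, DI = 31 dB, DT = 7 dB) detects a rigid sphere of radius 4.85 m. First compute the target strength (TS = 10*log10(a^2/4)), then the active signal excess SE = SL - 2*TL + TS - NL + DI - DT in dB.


Step 1: TS = 10*log10(4.85^2/4) = 7.69 dB
Step 2: SE = SL - 2*TL + TS - NL + DI - DT = 234 - 2*48 + (7.69) - 88 + 31 - 7 = 81.69

81.69 dB


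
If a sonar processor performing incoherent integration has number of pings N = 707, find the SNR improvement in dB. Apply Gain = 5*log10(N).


Gain = 5*log10(707) = 14.25

14.25 dB


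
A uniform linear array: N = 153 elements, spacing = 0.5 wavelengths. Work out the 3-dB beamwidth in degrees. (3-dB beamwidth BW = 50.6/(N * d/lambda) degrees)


0.66 deg


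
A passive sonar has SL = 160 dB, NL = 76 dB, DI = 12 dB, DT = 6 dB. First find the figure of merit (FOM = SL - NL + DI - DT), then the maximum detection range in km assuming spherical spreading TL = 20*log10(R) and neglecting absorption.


Step 1: FOM = SL - NL + DI - DT = 160 - 76 + 12 - 6 = 90 dB
Step 2: at max range FOM = TL = 20*log10(R), so R = 10^(90/20) = 31622.78 m = 31.62 km

31.62 km


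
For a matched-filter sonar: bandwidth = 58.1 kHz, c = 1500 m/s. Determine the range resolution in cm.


dR = c/(2*BW) = 1500 / (2 * 58.1e3) = 0.0129 m = 1.29 cm

1.29 cm


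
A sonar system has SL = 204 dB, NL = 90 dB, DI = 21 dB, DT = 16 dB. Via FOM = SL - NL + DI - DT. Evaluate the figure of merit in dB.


FOM = SL - NL + DI - DT = 204 - 90 + 21 - 16 = 119

119 dB


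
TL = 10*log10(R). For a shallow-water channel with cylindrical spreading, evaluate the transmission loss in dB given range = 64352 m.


TL = 10*log10(64352) = 48.09

48.09 dB


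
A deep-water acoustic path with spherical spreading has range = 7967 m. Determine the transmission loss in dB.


78.03 dB


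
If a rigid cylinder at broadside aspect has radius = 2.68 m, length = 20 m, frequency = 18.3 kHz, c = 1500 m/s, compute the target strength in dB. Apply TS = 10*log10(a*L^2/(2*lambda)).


38.16 dB


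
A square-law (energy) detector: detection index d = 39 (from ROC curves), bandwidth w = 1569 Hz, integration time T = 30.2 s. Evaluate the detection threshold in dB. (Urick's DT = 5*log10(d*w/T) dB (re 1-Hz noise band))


DT = 5*log10(d*w/T) = 5*log10(39 * 1569 / 30.2) = 5*log10(2026.19) = 16.53

16.53 dB


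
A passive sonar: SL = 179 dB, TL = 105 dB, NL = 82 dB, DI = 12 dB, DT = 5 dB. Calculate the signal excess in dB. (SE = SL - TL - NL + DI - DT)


-1 dB


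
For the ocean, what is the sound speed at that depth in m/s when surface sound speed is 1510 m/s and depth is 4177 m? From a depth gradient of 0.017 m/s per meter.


1581.009 m/s


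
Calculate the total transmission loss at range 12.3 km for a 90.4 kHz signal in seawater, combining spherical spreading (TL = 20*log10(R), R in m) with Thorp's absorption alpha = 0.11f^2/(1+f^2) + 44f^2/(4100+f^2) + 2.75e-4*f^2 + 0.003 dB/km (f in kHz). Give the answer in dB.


Step 1 (Thorp): alpha = 0.11*8172.16/(1+8172.16) + 44*8172.16/(4100+8172.16) + 2.75e-4*8172.16 + 0.003 = 31.6604 dB/km
Step 2: TL_spread = 20*log10(12300) = 81.8 dB
Step 3: TL_abs = alpha*R = 31.6604 * 12.3 = 389.42 dB
Step 4: TL_total = 81.8 + 389.42 = 471.22

471.22 dB


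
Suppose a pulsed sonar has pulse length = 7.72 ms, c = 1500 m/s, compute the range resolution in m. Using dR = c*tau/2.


dR = c*tau/2 = 1500 * 7.72e-3 / 2 = 5.79

5.79 m


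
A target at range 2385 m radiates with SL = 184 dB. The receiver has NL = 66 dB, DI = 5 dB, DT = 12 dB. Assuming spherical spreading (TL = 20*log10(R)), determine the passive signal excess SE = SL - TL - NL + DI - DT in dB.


43.45 dB


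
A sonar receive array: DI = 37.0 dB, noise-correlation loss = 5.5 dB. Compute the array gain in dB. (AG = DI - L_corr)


31.5 dB


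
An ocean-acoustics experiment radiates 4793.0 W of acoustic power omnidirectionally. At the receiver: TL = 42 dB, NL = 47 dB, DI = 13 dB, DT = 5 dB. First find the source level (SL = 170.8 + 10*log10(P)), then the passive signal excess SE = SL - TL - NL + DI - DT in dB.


Step 1: SL = 170.8 + 10*log10(4793.0) = 207.61 dB
Step 2: SE = SL - TL - NL + DI - DT = 207.61 - 42 - 47 + 13 - 5 = 126.61

126.61 dB


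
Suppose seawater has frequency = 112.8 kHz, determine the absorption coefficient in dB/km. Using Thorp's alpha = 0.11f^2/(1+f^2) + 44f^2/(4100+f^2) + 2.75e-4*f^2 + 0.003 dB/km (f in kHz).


f^2 = 12723.84
alpha = 0.11*12723.84/(1+12723.84) + 44*12723.84/(4100+12723.84) + 2.75e-4*12723.84 + 0.003 = 36.889

36.889 dB/km


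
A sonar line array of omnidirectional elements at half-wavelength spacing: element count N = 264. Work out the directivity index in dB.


DI = 10*log10(264) = 24.22

24.22 dB


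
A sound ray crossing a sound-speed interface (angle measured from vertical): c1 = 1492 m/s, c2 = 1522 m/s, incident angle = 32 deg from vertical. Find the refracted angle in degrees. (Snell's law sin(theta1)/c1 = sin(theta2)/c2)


32.72 deg


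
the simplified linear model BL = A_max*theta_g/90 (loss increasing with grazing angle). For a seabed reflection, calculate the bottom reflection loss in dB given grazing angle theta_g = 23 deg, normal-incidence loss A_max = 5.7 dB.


BL = A_max * theta_g / 90 = 5.7 * 23 / 90 = 1.46

1.46 dB


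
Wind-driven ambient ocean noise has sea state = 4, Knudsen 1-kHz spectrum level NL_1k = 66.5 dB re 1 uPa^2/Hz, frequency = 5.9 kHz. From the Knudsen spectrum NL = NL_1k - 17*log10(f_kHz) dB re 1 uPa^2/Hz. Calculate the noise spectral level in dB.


NL = NL_1k - 17*log10(f_kHz) = 66.5 - 17*log10(5.9) = 66.5 - (13.1) = 53.4

53.4 dB


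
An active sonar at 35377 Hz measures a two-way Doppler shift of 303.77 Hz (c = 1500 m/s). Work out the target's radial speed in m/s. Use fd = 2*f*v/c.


6.44 m/s


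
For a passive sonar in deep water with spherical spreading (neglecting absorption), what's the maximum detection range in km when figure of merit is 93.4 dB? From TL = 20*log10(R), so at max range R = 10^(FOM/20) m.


At max range FOM = TL, so 20*log10(R) = 93.4
R = 10^(93.4/20) = 46773.51 m = 46.77 km

46.77 km


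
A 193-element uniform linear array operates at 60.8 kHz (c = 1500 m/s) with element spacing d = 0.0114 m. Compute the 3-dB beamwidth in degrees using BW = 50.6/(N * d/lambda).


0.57 deg


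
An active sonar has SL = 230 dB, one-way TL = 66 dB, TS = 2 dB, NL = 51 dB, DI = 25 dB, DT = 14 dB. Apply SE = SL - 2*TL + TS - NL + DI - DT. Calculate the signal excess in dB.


SE = SL - 2*TL + TS - NL + DI - DT = 230 - 2*66 + (2) - 51 + 25 - 14 = 60

60 dB


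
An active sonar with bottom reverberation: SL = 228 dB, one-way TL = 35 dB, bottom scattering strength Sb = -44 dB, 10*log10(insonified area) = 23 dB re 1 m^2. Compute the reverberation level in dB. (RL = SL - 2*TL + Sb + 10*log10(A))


RL = SL - 2*TL + Sb + 10*log10(A) = 228 - 2*35 + (-44) + 23 = 137

137 dB


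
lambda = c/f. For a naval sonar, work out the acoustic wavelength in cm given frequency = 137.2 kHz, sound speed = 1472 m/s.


lambda = c/f = 1472 / 137200 = 0.0107 m = 1.07 cm

1.07 cm


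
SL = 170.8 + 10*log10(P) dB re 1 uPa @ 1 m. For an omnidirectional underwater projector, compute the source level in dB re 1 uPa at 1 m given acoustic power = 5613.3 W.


SL = 170.8 + 10*log10(5613.3) = 170.8 + 37.49 = 208.29

208.29 dB


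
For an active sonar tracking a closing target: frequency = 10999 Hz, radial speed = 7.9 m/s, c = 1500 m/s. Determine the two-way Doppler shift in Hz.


115.86 Hz


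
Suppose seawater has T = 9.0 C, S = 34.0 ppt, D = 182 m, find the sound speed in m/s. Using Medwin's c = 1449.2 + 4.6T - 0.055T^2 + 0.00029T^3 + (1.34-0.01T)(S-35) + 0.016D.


1488.02 m/s


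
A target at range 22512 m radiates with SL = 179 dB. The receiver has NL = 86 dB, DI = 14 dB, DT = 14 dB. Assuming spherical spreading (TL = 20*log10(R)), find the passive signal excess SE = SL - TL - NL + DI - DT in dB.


5.95 dB


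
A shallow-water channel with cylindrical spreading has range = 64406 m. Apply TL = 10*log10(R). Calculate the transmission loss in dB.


48.09 dB


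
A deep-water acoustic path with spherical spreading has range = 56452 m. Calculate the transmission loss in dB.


95.03 dB


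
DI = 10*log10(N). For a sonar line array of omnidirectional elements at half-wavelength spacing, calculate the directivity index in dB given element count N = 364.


25.61 dB


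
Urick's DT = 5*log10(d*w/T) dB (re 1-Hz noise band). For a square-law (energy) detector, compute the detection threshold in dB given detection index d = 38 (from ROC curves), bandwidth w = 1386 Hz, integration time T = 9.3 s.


18.77 dB


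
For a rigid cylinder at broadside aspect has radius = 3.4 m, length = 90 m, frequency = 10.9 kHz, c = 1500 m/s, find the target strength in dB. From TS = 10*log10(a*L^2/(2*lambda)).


lambda = 1500/10900 = 0.13761 m
TS = 10*log10(3.4*90^2/(2*0.13761)) = 50.0

50.0 dB


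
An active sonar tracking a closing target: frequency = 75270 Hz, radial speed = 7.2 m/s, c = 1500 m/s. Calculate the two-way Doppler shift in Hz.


722.59 Hz


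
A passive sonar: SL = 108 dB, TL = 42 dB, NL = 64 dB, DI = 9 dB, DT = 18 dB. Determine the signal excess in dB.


-7 dB


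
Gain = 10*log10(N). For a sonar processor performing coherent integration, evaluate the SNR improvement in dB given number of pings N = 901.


Gain = 10*log10(901) = 29.55

29.55 dB


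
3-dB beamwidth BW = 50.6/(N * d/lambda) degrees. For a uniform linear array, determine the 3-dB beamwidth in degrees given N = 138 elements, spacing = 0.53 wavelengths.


0.69 deg


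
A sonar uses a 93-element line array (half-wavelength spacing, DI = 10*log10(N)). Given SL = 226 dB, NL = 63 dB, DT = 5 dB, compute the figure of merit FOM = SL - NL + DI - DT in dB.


177.68 dB


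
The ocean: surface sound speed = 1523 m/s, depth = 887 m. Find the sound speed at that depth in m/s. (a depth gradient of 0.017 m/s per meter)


c = 1523 + 0.017 * 887 = 1538.079

1538.079 m/s


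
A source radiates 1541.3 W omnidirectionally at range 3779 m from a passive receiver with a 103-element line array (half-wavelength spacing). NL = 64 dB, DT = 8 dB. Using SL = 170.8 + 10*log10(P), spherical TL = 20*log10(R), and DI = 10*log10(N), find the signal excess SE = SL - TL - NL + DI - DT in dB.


Step 1: SL = 170.8 + 10*log10(1541.3) = 202.68 dB
Step 2: TL = 20*log10(3779) = 71.55 dB
Step 3: DI = 10*log10(103) = 20.13 dB
Step 4: SE = SL - TL - NL + DI - DT = 202.68 - 71.55 - 64 + 20.13 - 8 = 79.26

79.26 dB


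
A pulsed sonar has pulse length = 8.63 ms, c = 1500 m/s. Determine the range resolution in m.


dR = c*tau/2 = 1500 * 8.63e-3 / 2 = 6.4725

6.4725 m


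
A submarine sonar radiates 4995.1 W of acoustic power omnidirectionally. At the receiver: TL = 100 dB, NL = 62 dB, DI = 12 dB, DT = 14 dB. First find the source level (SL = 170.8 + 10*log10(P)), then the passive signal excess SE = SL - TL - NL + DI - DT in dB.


Step 1: SL = 170.8 + 10*log10(4995.1) = 207.79 dB
Step 2: SE = SL - TL - NL + DI - DT = 207.79 - 100 - 62 + 12 - 14 = 43.79

43.79 dB


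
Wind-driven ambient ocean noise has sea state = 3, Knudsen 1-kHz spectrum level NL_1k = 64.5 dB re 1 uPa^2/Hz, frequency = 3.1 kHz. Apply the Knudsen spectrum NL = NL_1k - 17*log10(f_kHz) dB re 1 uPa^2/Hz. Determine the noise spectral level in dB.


56.15 dB


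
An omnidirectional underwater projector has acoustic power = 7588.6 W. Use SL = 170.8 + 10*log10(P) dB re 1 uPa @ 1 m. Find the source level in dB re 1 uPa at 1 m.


SL = 170.8 + 10*log10(7588.6) = 170.8 + 38.8 = 209.6

209.6 dB


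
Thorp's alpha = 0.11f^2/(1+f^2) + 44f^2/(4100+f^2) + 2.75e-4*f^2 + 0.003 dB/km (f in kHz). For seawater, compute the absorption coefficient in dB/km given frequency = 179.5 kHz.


48.007 dB/km


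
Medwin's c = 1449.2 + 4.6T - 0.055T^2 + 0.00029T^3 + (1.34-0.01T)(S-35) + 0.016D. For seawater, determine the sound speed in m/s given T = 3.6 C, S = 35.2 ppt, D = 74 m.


c = 1449.2 + 4.6*3.6 - 0.055*3.6^2 + 0.00029*3.6^3 + (1.34 - 0.01*3.6)*(35.2 - 35) + 0.016*74 = 1466.51

1466.51 m/s


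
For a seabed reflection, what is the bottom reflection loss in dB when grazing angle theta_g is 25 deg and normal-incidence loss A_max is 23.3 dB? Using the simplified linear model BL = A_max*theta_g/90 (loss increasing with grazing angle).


6.47 dB


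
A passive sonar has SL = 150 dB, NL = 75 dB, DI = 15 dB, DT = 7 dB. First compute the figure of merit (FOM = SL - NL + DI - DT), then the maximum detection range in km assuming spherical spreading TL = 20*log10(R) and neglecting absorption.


Step 1: FOM = SL - NL + DI - DT = 150 - 75 + 15 - 7 = 83 dB
Step 2: at max range FOM = TL = 20*log10(R), so R = 10^(83/20) = 14125.38 m = 14.13 km

14.13 km


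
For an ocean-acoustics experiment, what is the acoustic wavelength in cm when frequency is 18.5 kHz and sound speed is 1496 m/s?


lambda = c/f = 1496 / 18500 = 0.0809 m = 8.09 cm

8.09 cm


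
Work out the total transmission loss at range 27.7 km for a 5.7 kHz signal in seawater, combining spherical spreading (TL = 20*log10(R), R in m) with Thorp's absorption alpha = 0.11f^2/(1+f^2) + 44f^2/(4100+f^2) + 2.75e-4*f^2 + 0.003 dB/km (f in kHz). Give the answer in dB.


Step 1 (Thorp): alpha = 0.11*32.49/(1+32.49) + 44*32.49/(4100+32.49) + 2.75e-4*32.49 + 0.003 = 0.4646 dB/km
Step 2: TL_spread = 20*log10(27700) = 88.85 dB
Step 3: TL_abs = alpha*R = 0.4646 * 27.7 = 12.87 dB
Step 4: TL_total = 88.85 + 12.87 = 101.72

101.72 dB


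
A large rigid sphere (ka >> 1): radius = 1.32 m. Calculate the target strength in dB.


TS = 10*log10(1.32^2 / 4) = 10*log10(0.4356) = -3.61

-3.61 dB


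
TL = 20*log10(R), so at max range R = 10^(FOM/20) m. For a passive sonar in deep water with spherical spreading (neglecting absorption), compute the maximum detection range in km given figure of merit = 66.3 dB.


At max range FOM = TL, so 20*log10(R) = 66.3
R = 10^(66.3/20) = 2065.38 m = 2.07 km

2.07 km


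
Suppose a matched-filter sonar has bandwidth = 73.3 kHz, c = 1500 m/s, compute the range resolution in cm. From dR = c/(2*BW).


dR = c/(2*BW) = 1500 / (2 * 73.3e3) = 0.0102 m = 1.02 cm

1.02 cm


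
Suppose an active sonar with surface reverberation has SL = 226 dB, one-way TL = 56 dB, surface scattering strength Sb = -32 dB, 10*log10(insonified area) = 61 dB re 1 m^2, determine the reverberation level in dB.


143 dB


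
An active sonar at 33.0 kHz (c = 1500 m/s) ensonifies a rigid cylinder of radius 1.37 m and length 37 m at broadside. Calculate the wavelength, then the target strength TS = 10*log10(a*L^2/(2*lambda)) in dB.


Step 1: lambda = c/f = 1500/33000 = 0.04545 m
Step 2: TS = 10*log10(a*L^2/(2*lambda)) = 10*log10(1.37*37^2/(2*0.04545)) = 43.15

43.15 dB


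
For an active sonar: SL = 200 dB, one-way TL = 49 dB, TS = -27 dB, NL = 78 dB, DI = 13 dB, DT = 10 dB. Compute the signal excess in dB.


0 dB


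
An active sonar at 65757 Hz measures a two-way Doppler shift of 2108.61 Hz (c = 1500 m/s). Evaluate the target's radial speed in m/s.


From fd = 2*f*v/c, v = c*fd/(2*f) = 1500 * 2108.61 / (2*65757) = 24.05

24.05 m/s


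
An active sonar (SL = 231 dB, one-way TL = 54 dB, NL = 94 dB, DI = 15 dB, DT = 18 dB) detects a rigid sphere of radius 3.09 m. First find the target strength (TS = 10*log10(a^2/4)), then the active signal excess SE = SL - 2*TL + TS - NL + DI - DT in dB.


Step 1: TS = 10*log10(3.09^2/4) = 3.78 dB
Step 2: SE = SL - 2*TL + TS - NL + DI - DT = 231 - 2*54 + (3.78) - 94 + 15 - 18 = 29.78

29.78 dB


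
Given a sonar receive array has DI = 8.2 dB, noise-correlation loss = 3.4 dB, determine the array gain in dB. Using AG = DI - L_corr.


AG = DI - L_corr = 8.2 - 3.4 = 4.8

4.8 dB


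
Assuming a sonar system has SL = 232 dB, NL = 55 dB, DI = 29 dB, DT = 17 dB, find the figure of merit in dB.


FOM = SL - NL + DI - DT = 232 - 55 + 29 - 17 = 189

189 dB


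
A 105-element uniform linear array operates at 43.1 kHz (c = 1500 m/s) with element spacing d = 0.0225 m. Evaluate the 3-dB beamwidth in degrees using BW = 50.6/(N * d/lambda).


Step 1: lambda = 1500/43100 = 0.0348 m
Step 2: d/lambda = 0.0225/0.0348 = 0.6466
Step 3: BW = 50.6/(N * d/lambda) = 50.6/(105 * 0.6466) = 0.75

0.75 deg


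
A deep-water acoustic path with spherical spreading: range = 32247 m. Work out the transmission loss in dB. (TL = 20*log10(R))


90.17 dB


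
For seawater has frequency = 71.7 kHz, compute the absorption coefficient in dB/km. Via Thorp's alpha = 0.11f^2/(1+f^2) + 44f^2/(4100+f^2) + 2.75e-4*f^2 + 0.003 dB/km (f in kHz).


f^2 = 5140.89
alpha = 0.11*5140.89/(1+5140.89) + 44*5140.89/(4100+5140.89) + 2.75e-4*5140.89 + 0.003 = 26.005

26.005 dB/km


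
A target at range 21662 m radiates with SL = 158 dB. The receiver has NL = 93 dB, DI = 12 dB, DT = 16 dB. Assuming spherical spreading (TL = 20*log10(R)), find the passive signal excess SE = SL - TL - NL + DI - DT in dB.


Step 1: TL = 20*log10(21662) = 86.71 dB
Step 2: SE = 158 - 86.71 - 93 + 12 - 16 = -25.71

-25.71 dB


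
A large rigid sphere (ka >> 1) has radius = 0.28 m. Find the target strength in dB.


TS = 10*log10(0.28^2 / 4) = 10*log10(0.0196) = -17.08

-17.08 dB


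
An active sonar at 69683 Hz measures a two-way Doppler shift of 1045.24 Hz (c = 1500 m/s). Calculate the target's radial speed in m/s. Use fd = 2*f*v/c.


From fd = 2*f*v/c, v = c*fd/(2*f) = 1500 * 1045.24 / (2*69683) = 11.25

11.25 m/s


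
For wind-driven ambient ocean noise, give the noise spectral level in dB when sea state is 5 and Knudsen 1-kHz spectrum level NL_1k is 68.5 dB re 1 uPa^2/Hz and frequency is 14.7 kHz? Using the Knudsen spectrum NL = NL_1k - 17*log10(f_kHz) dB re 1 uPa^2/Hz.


48.66 dB


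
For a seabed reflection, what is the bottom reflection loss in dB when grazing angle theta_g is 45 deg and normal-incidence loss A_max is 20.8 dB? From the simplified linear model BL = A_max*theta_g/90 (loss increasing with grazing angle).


10.4 dB


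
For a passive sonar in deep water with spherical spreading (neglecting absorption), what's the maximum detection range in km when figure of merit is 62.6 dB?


At max range FOM = TL, so 20*log10(R) = 62.6
R = 10^(62.6/20) = 1348.96 m = 1.35 km

1.35 km


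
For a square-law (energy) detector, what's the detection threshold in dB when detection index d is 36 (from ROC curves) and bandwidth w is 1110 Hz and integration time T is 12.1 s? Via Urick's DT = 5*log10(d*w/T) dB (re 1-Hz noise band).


17.59 dB


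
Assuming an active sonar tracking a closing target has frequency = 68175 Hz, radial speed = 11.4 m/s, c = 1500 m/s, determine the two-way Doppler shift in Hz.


fd = 2*f*v/c = 2 * 68175 * 11.4 / 1500 = 1036.26

1036.26 Hz


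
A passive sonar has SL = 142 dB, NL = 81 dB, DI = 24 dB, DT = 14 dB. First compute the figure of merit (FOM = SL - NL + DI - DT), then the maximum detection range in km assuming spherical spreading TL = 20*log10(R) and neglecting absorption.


Step 1: FOM = SL - NL + DI - DT = 142 - 81 + 24 - 14 = 71 dB
Step 2: at max range FOM = TL = 20*log10(R), so R = 10^(71/20) = 3548.13 m = 3.55 km

3.55 km


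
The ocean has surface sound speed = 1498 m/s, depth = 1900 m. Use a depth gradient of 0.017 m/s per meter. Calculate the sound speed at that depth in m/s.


1530.3 m/s


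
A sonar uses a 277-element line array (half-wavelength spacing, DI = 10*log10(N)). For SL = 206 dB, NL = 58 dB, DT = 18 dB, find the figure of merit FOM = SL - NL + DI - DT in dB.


Step 1: DI = 10*log10(277) = 24.42 dB
Step 2: FOM = SL - NL + DI - DT = 206 - 58 + 24.42 - 18 = 154.42

154.42 dB


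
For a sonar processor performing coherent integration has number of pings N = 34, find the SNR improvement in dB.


15.31 dB


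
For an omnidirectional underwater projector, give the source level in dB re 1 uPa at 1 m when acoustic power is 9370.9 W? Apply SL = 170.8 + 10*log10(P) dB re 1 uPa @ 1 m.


210.52 dB


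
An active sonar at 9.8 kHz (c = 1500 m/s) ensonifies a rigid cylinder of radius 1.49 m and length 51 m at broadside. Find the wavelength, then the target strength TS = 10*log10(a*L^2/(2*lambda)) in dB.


Step 1: lambda = c/f = 1500/9800 = 0.15306 m
Step 2: TS = 10*log10(a*L^2/(2*lambda)) = 10*log10(1.49*51^2/(2*0.15306)) = 41.02

41.02 dB


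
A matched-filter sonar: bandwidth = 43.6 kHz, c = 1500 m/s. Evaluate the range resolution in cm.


dR = c/(2*BW) = 1500 / (2 * 43.6e3) = 0.0172 m = 1.72 cm

1.72 cm


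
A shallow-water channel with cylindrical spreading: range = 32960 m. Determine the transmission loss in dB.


45.18 dB


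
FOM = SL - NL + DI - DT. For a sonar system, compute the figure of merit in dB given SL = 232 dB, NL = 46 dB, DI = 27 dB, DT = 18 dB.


FOM = SL - NL + DI - DT = 232 - 46 + 27 - 18 = 195

195 dB


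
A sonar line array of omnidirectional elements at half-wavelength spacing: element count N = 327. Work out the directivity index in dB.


25.15 dB


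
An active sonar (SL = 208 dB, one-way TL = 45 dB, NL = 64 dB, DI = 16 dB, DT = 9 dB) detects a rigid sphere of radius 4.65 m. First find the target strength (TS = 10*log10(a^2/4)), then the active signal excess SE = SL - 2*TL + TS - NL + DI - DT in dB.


Step 1: TS = 10*log10(4.65^2/4) = 7.33 dB
Step 2: SE = SL - 2*TL + TS - NL + DI - DT = 208 - 2*45 + (7.33) - 64 + 16 - 9 = 68.33

68.33 dB


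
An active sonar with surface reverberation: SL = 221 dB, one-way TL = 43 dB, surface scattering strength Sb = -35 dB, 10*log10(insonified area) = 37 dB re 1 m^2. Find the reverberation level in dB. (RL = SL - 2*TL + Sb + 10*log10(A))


RL = SL - 2*TL + Sb + 10*log10(A) = 221 - 2*43 + (-35) + 37 = 137

137 dB


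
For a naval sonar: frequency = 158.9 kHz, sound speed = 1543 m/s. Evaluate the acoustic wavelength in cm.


lambda = c/f = 1543 / 158900 = 0.0097 m = 0.97 cm

0.97 cm


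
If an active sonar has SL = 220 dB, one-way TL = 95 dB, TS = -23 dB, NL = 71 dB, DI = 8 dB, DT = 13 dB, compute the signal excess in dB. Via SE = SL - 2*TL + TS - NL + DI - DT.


SE = SL - 2*TL + TS - NL + DI - DT = 220 - 2*95 + (-23) - 71 + 8 - 13 = -69

-69 dB


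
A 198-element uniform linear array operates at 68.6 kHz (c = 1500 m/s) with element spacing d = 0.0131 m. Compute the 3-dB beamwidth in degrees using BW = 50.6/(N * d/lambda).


Step 1: lambda = 1500/68600 = 0.02187 m
Step 2: d/lambda = 0.0131/0.02187 = 0.599
Step 3: BW = 50.6/(N * d/lambda) = 50.6/(198 * 0.599) = 0.43

0.43 deg


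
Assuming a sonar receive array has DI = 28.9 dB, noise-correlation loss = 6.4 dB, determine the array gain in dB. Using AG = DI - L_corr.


AG = DI - L_corr = 28.9 - 6.4 = 22.5

22.5 dB


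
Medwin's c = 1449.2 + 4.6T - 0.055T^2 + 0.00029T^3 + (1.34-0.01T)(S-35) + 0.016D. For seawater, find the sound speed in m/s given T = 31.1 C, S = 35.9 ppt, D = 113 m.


c = 1449.2 + 4.6*31.1 - 0.055*31.1^2 + 0.00029*31.1^3 + (1.34 - 0.01*31.1)*(35.9 - 35) + 0.016*113 = 1550.52

1550.52 m/s


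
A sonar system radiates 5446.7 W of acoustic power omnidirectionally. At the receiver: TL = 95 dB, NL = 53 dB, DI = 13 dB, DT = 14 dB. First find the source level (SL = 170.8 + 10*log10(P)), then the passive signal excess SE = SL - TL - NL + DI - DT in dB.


Step 1: SL = 170.8 + 10*log10(5446.7) = 208.16 dB
Step 2: SE = SL - TL - NL + DI - DT = 208.16 - 95 - 53 + 13 - 14 = 59.16

59.16 dB


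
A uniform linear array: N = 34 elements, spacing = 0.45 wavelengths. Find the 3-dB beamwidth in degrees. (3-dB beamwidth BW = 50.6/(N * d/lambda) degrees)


BW = 50.6 / (34 * 0.45) = 50.6 / 15.3 = 3.31

3.31 deg


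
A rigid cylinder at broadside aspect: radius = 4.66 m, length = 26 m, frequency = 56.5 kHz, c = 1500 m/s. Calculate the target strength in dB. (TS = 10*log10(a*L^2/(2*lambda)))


lambda = 1500/56500 = 0.02655 m
TS = 10*log10(4.66*26^2/(2*0.02655)) = 47.73

47.73 dB


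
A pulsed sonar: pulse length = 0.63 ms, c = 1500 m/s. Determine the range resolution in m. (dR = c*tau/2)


dR = c*tau/2 = 1500 * 0.63e-3 / 2 = 0.4725

0.4725 m


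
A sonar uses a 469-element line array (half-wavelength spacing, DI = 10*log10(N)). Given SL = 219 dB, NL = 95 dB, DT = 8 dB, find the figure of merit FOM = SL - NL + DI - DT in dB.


142.71 dB


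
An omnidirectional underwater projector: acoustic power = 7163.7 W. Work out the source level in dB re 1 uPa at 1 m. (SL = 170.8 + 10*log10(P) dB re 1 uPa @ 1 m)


SL = 170.8 + 10*log10(7163.7) = 170.8 + 38.55 = 209.35

209.35 dB


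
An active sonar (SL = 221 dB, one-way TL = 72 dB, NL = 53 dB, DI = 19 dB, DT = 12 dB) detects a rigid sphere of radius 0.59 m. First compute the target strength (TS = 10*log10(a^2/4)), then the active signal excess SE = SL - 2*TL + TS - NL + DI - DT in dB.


Step 1: TS = 10*log10(0.59^2/4) = -10.6 dB
Step 2: SE = SL - 2*TL + TS - NL + DI - DT = 221 - 2*72 + (-10.6) - 53 + 19 - 12 = 20.4

20.4 dB


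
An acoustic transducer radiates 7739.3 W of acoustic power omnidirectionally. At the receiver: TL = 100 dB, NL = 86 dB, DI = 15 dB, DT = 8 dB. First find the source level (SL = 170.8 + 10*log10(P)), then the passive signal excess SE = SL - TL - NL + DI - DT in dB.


Step 1: SL = 170.8 + 10*log10(7739.3) = 209.69 dB
Step 2: SE = SL - TL - NL + DI - DT = 209.69 - 100 - 86 + 15 - 8 = 30.69

30.69 dB


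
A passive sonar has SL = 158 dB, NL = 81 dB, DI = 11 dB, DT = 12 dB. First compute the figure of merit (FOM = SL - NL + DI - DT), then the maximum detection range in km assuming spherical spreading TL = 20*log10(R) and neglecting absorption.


Step 1: FOM = SL - NL + DI - DT = 158 - 81 + 11 - 12 = 76 dB
Step 2: at max range FOM = TL = 20*log10(R), so R = 10^(76/20) = 6309.57 m = 6.31 km

6.31 km


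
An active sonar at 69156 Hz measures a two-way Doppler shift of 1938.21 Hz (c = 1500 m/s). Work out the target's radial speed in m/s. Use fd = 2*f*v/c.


21.02 m/s


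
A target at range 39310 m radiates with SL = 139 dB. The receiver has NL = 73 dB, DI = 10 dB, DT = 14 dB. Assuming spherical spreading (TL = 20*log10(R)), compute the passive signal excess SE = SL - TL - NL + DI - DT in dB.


Step 1: TL = 20*log10(39310) = 91.89 dB
Step 2: SE = 139 - 91.89 - 73 + 10 - 14 = -29.89

-29.89 dB


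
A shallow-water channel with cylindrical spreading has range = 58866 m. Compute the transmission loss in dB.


TL = 10*log10(58866) = 47.7

47.7 dB


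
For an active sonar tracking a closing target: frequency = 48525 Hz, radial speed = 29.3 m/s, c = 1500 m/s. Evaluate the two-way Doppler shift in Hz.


fd = 2*f*v/c = 2 * 48525 * 29.3 / 1500 = 1895.71

1895.71 Hz


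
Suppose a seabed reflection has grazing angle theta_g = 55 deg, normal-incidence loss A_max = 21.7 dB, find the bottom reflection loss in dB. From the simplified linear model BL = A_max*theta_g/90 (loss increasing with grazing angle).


BL = A_max * theta_g / 90 = 21.7 * 55 / 90 = 13.26

13.26 dB


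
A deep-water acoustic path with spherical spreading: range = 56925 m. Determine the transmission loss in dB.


95.11 dB


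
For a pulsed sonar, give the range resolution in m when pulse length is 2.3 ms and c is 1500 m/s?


1.725 m


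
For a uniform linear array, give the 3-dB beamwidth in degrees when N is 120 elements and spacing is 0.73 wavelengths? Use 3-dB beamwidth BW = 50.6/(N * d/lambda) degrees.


BW = 50.6 / (120 * 0.73) = 50.6 / 87.6 = 0.58

0.58 deg


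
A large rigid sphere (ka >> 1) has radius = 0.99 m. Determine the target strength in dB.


TS = 10*log10(0.99^2 / 4) = 10*log10(0.245025) = -6.11

-6.11 dB


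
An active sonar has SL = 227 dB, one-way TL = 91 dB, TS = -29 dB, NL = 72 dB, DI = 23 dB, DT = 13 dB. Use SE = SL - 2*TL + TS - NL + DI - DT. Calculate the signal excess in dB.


SE = SL - 2*TL + TS - NL + DI - DT = 227 - 2*91 + (-29) - 72 + 23 - 13 = -46

-46 dB


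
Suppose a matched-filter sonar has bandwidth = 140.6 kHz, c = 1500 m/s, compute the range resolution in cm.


0.53 cm


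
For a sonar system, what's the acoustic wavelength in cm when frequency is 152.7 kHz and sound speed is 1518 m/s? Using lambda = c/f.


0.99 cm


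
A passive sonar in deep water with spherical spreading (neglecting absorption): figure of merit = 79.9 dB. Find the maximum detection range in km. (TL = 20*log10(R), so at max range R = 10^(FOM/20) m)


At max range FOM = TL, so 20*log10(R) = 79.9
R = 10^(79.9/20) = 9885.53 m = 9.89 km

9.89 km


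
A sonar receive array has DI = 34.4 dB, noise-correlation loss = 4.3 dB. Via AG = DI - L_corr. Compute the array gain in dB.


AG = DI - L_corr = 34.4 - 4.3 = 30.1

30.1 dB


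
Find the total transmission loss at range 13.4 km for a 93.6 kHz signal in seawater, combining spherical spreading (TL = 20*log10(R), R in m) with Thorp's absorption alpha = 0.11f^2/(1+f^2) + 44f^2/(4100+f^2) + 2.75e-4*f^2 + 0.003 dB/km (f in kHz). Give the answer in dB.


Step 1 (Thorp): alpha = 0.11*8760.96/(1+8760.96) + 44*8760.96/(4100+8760.96) + 2.75e-4*8760.96 + 0.003 = 32.4953 dB/km
Step 2: TL_spread = 20*log10(13400) = 82.54 dB
Step 3: TL_abs = alpha*R = 32.4953 * 13.4 = 435.44 dB
Step 4: TL_total = 82.54 + 435.44 = 517.98

517.98 dB


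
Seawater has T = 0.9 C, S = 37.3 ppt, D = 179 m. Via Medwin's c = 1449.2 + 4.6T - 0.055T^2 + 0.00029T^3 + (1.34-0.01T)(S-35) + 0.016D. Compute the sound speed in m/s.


c = 1449.2 + 4.6*0.9 - 0.055*0.9^2 + 0.00029*0.9^3 + (1.34 - 0.01*0.9)*(37.3 - 35) + 0.016*179 = 1459.22

1459.22 m/s


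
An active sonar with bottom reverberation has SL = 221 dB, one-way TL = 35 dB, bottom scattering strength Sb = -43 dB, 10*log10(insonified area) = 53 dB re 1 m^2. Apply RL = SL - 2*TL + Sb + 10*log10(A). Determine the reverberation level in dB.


RL = SL - 2*TL + Sb + 10*log10(A) = 221 - 2*35 + (-43) + 53 = 161

161 dB


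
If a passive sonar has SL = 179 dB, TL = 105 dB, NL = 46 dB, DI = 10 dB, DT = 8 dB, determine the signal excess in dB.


SE = SL - TL - NL + DI - DT = 179 - 105 - 46 + 10 - 8 = 30

30 dB


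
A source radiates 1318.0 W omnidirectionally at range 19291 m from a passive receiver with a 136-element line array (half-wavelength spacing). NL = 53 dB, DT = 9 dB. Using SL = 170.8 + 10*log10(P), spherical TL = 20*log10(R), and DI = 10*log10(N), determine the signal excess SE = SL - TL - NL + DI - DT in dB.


Step 1: SL = 170.8 + 10*log10(1318.0) = 202.0 dB
Step 2: TL = 20*log10(19291) = 85.71 dB
Step 3: DI = 10*log10(136) = 21.34 dB
Step 4: SE = SL - TL - NL + DI - DT = 202.0 - 85.71 - 53 + 21.34 - 9 = 75.63

75.63 dB


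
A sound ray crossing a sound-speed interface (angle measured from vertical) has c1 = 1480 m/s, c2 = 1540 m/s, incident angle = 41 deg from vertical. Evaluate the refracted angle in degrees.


43.05 deg


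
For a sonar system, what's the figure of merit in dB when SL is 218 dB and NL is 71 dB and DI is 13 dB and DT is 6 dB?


154 dB


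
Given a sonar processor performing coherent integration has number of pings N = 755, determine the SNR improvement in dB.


Gain = 10*log10(755) = 28.78

28.78 dB


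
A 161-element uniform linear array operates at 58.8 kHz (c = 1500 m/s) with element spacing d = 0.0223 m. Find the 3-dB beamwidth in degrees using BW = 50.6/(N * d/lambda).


Step 1: lambda = 1500/58800 = 0.02551 m
Step 2: d/lambda = 0.0223/0.02551 = 0.8742
Step 3: BW = 50.6/(N * d/lambda) = 50.6/(161 * 0.8742) = 0.36

0.36 deg


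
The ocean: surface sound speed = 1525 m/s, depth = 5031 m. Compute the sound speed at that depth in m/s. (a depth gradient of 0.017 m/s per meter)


c = 1525 + 0.017 * 5031 = 1610.527

1610.527 m/s


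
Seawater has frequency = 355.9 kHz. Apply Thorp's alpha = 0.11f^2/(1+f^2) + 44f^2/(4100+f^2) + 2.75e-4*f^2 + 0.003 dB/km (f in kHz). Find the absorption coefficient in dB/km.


f^2 = 126664.81
alpha = 0.11*126664.81/(1+126664.81) + 44*126664.81/(4100+126664.81) + 2.75e-4*126664.81 + 0.003 = 77.566

77.566 dB/km


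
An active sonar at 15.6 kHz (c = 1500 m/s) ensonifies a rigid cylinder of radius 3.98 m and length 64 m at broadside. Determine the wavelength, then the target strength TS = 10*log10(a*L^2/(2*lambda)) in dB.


Step 1: lambda = c/f = 1500/15600 = 0.09615 m
Step 2: TS = 10*log10(a*L^2/(2*lambda)) = 10*log10(3.98*64^2/(2*0.09615)) = 49.28

49.28 dB


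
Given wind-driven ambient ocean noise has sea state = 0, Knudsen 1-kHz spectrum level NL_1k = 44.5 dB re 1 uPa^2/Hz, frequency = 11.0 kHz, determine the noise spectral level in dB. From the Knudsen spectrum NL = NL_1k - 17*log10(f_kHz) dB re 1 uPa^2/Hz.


NL = NL_1k - 17*log10(f_kHz) = 44.5 - 17*log10(11.0) = 44.5 - (17.7) = 26.8

26.8 dB


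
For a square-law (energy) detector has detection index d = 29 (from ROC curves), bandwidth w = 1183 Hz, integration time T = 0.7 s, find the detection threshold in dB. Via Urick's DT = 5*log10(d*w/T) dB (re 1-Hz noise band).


DT = 5*log10(d*w/T) = 5*log10(29 * 1183 / 0.7) = 5*log10(49010.0) = 23.45

23.45 dB


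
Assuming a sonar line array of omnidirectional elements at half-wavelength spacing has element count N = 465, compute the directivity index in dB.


DI = 10*log10(465) = 26.67

26.67 dB


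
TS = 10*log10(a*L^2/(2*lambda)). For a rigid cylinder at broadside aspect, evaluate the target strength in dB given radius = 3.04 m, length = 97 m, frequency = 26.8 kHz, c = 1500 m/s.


lambda = 1500/26800 = 0.05597 m
TS = 10*log10(3.04*97^2/(2*0.05597)) = 54.07

54.07 dB


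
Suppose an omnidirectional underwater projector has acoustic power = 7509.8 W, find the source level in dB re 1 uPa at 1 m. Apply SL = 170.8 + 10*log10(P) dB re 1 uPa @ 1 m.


SL = 170.8 + 10*log10(7509.8) = 170.8 + 38.76 = 209.56

209.56 dB


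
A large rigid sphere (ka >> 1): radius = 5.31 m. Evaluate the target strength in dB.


8.48 dB


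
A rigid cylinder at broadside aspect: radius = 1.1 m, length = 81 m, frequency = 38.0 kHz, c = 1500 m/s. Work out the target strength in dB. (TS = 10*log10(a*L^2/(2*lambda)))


lambda = 1500/38000 = 0.03947 m
TS = 10*log10(1.1*81^2/(2*0.03947)) = 49.61

49.61 dB


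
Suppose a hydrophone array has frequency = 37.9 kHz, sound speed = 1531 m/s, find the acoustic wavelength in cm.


4.04 cm


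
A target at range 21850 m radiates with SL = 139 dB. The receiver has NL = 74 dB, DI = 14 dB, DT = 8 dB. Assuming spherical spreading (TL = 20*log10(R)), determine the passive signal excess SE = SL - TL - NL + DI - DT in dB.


Step 1: TL = 20*log10(21850) = 86.79 dB
Step 2: SE = 139 - 86.79 - 74 + 14 - 8 = -15.79

-15.79 dB


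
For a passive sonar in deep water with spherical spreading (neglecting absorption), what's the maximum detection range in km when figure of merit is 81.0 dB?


At max range FOM = TL, so 20*log10(R) = 81.0
R = 10^(81.0/20) = 11220.18 m = 11.22 km

11.22 km


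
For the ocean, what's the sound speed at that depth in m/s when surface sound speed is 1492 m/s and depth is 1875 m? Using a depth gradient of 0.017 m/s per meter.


1523.875 m/s
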